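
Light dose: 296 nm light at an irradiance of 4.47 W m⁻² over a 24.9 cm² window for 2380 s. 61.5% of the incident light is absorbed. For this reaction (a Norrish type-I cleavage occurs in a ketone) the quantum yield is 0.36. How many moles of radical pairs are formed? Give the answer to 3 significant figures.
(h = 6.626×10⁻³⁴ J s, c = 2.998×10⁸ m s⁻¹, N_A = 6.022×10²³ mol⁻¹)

1.45×10⁻⁵ mol

Photon energy at 296 nm: hc/λ = (6.626×10⁻³⁴)(2.998×10⁸)/(296×10⁻⁹) = 6.711×10⁻¹⁹ J.
Energy delivered: (4.47 W m⁻²)(24.9×10⁻⁴ m²)(2380 s) = 26.49 J.
Photons incident: 26.49 / 6.711×10⁻¹⁹ = 3.947×10¹⁹, i.e. 3.947×10¹⁹/6.022×10²³ = 6.554×10⁻⁵ mol.
Photons absorbed: 0.615 × 6.554×10⁻⁵ = 4.031×10⁻⁵ mol.
Product: Φ × n_abs = 0.36 × 4.031×10⁻⁵ = 1.451×10⁻⁵ mol.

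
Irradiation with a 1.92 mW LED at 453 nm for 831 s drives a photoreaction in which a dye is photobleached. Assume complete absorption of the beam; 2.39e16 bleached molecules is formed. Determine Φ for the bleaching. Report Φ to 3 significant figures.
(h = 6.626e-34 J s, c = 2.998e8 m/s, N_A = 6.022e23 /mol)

Φ = 0.00657

Product: 2.39e16 / 6.022e23 = 3.969e-8 mol.
Photon energy at 453 nm: hc/λ = (6.626e-34)(2.998e8)/(453e-9) = 4.385e-19 J.
Energy delivered: (1.92 mW)(831 s) = 1.596 J.
Photons incident: 1.596 / 4.385e-19 = 3.640e18, i.e. 3.640e18/6.022e23 = 6.045e-6 mol.
Φ = 3.969e-8 mol / 6.045e-6 mol photons = 0.00657.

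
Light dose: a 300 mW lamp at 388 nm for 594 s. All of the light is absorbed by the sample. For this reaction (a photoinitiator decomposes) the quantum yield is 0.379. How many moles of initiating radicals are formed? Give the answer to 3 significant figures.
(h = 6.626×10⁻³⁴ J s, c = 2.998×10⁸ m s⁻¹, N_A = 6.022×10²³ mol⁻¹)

Photon energy at 388 nm: hc/λ = (6.626×10⁻³⁴)(2.998×10⁸)/(388×10⁻⁹) = 5.120×10⁻¹⁹ J.
Energy delivered: (300 mW)(594 s) = 178.2 J.
Photons incident: 178.2 / 5.120×10⁻¹⁹ = 3.480×10²⁰, i.e. 3.480×10²⁰/6.022×10²³ = 5.779×10⁻⁴ mol.
Product: Φ × n_abs = 0.379 × 5.779×10⁻⁴ = 2.190×10⁻⁴ mol.

2.19×10⁻⁴ mol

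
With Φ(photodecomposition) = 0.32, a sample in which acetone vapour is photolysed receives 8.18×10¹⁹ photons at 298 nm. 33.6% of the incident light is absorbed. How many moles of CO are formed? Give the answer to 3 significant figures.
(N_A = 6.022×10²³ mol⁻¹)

Moles of photons: 8.18×10¹⁹ / 6.022×10²³ = 1.358×10⁻⁴ mol.
Photons absorbed: 0.336 × 1.358×10⁻⁴ = 4.563×10⁻⁵ mol.
Product: Φ × n_abs = 0.32 × 4.563×10⁻⁵ = 1.460×10⁻⁵ mol.

1.46×10⁻⁵ mol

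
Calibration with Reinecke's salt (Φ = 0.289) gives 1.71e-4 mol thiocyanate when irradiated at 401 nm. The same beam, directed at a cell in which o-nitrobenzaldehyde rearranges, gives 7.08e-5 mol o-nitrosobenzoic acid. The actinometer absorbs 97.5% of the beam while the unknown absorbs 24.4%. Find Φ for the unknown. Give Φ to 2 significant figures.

Φ = 0.48

Photons absorbed by the actinometer: 1.71e-4 / 0.289 = 5.917e-4 mol.
Incident flux: 5.917e-4 / 0.975 = 6.069e-4 einstein.
Absorbed by unknown: 0.244 × 6.069e-4 = 1.481e-4 mol.
Φ(unknown) = 7.08e-5 / 1.481e-4 = 0.48.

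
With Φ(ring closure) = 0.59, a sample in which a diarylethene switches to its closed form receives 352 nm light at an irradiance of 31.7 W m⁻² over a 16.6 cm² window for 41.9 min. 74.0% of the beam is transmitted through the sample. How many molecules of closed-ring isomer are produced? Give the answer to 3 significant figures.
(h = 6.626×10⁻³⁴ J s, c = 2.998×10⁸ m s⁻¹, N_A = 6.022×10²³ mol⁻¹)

3.60×10¹⁹ molecules

Photon energy at 352 nm: hc/λ = (6.626×10⁻³⁴)(2.998×10⁸)/(352×10⁻⁹) = 5.643×10⁻¹⁹ J.
Energy delivered: (31.7 W m⁻²)(16.6×10⁻⁴ m²)(2514 s) = 132.3 J.
Photons incident: 132.3 / 5.643×10⁻¹⁹ = 2.344×10²⁰, i.e. 2.344×10²⁰/6.022×10²³ = 3.892×10⁻⁴ mol.
Fraction absorbed: 1 − 74.0/100 = 0.2600.
Photons absorbed: 0.2600 × 3.892×10⁻⁴ = 1.012×10⁻⁴ mol.
Product: Φ × n_abs = 0.59 × 1.012×10⁻⁴ = 5.971×10⁻⁵ mol.
As a count: 5.971×10⁻⁵ × 6.022×10²³ = 3.60×10¹⁹.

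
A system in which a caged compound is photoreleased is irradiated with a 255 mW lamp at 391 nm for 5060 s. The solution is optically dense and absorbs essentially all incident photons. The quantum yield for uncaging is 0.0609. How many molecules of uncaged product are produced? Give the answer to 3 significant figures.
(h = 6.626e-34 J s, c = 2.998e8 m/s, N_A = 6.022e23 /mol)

1.55e20 molecules

Photon energy at 391 nm: hc/λ = (6.626e-34)(2.998e8)/(391e-9) = 5.080e-19 J.
Energy delivered: (255 mW)(5060 s) = 1290 J.
Photons incident: 1290 / 5.080e-19 = 2.539e21, i.e. 2.539e21/6.022e23 = 0.004216 mol.
Product: Φ × n_abs = 0.0609 × 0.004216 = 2.568e-4 mol.
As a count: 2.568e-4 × 6.022e23 = 1.55e20.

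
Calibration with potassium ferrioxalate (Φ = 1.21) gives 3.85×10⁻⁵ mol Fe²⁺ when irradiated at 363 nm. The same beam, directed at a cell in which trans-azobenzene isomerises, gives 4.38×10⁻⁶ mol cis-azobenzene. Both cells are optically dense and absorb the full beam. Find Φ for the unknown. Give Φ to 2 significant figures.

Photons absorbed by the actinometer: 3.85×10⁻⁵ / 1.21 = 3.182×10⁻⁵ mol.
Φ(unknown) = 4.38×10⁻⁶ / 3.182×10⁻⁵ = 0.14.

Φ = 0.14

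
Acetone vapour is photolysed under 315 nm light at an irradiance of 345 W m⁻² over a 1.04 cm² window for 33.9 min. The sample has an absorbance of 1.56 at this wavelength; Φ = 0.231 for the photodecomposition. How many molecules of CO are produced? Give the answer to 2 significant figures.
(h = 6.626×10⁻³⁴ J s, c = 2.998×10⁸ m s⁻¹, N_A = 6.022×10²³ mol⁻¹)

Photon energy at 315 nm: hc/λ = (6.626×10⁻³⁴)(2.998×10⁸)/(315×10⁻⁹) = 6.306×10⁻¹⁹ J.
Energy delivered: (345 W m⁻²)(1.04×10⁻⁴ m²)(2034 s) = 72.98 J.
Photons incident: 72.98 / 6.306×10⁻¹⁹ = 1.157×10²⁰, i.e. 1.157×10²⁰/6.022×10²³ = 1.921×10⁻⁴ mol.
Fraction absorbed: 1 − 10^(−1.56) = 0.9725.
Photons absorbed: 0.9725 × 1.921×10⁻⁴ = 1.868×10⁻⁴ mol.
Product: Φ × n_abs = 0.231 × 1.868×10⁻⁴ = 4.315×10⁻⁵ mol.
As a count: 4.315×10⁻⁵ × 6.022×10²³ = 2.6×10¹⁹.

2.6×10¹⁹ molecules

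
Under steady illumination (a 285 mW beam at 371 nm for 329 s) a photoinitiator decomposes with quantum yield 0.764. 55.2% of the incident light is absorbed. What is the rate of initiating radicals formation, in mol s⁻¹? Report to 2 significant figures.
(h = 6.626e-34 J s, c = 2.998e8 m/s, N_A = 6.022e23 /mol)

3.7e-7 mol s⁻¹

Photon energy at 371 nm: hc/λ = (6.626e-34)(2.998e8)/(371e-9) = 5.354e-19 J.
Energy delivered: (285 mW)(329 s) = 93.76 J.
Photons incident: 93.76 / 5.354e-19 = 1.751e20, i.e. 1.751e20/6.022e23 = 2.908e-4 mol.
Photons absorbed: 0.552 × 2.908e-4 = 1.605e-4 mol.
Product formed: 0.764 × 1.605e-4 = 1.226e-4 mol.
Rate: 1.226e-4 / 329 s = 3.7e-7 mol s⁻¹.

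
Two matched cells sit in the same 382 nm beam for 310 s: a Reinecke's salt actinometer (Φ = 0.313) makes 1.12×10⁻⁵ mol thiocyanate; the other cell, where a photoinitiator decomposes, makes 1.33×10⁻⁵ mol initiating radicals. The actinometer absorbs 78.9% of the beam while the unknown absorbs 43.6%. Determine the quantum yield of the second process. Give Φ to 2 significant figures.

Photons absorbed by the actinometer: 1.12×10⁻⁵ / 0.313 = 3.578×10⁻⁵ mol.
Incident flux: 3.578×10⁻⁵ / 0.789 = 4.535×10⁻⁵ einstein.
Absorbed by unknown: 0.436 × 4.535×10⁻⁵ = 1.977×10⁻⁵ mol.
Φ(unknown) = 1.33×10⁻⁵ / 1.977×10⁻⁵ = 0.67.

Φ = 0.67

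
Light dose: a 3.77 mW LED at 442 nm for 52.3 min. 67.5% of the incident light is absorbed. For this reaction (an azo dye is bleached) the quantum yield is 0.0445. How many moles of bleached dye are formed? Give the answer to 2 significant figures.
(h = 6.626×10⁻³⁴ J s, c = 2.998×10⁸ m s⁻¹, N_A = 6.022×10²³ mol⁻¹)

Photon energy at 442 nm: hc/λ = (6.626×10⁻³⁴)(2.998×10⁸)/(442×10⁻⁹) = 4.494×10⁻¹⁹ J.
Energy delivered: (3.77 mW)(3138 s) = 11.83 J.
Photons incident: 11.83 / 4.494×10⁻¹⁹ = 2.632×10¹⁹, i.e. 2.632×10¹⁹/6.022×10²³ = 4.371×10⁻⁵ mol.
Photons absorbed: 0.675 × 4.371×10⁻⁵ = 2.950×10⁻⁵ mol.
Product: Φ × n_abs = 0.0445 × 2.950×10⁻⁵ = 1.313×10⁻⁶ mol.

1.3×10⁻⁶ mol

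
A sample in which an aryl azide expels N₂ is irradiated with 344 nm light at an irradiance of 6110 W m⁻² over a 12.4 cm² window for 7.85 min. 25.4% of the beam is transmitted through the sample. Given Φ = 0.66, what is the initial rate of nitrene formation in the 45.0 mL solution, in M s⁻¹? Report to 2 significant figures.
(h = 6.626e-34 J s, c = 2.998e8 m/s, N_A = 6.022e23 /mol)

Photon energy at 344 nm: hc/λ = (6.626e-34)(2.998e8)/(344e-9) = 5.775e-19 J.
Energy delivered: (6110 W m⁻²)(12.4e-4 m²)(471 s) = 3568 J.
Photons incident: 3568 / 5.775e-19 = 6.178e21, i.e. 6.178e21/6.022e23 = 0.01026 mol.
Fraction absorbed: 1 − 25.4/100 = 0.7460.
Photons absorbed: 0.7460 × 0.01026 = 0.007654 mol.
Product formed: 0.66 × 0.007654 = 0.005052 mol.
Rate: 0.005052 mol / (471 s × 0.045 L) = 2.4e-4 M s⁻¹.

2.4e-4 M s⁻¹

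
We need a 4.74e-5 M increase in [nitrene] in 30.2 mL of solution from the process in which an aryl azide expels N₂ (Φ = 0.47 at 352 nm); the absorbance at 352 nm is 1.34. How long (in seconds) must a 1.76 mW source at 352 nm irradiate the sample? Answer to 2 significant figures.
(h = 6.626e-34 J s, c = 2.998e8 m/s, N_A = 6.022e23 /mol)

Product: (4.74e-5 M)(0.0302 L) = 1.431e-6 mol.
Photons that must be absorbed: 1.431e-6 / 0.47 = 3.045e-6 mol.
Fraction absorbed: 1 − 10^(−1.34) = 0.9543.
Incident photons needed: 3.045e-6 / 0.9543 = 3.191e-6 mol.
Photon energy: hc/λ = 5.643e-19 J; per mole, 3.398e5 J mol⁻¹.
Energy required: 3.191e-6 × 3.398e5 = 1.084 J.
Time: 1.084 J / 0.00176 W = 620 s.

t ≈ 620 s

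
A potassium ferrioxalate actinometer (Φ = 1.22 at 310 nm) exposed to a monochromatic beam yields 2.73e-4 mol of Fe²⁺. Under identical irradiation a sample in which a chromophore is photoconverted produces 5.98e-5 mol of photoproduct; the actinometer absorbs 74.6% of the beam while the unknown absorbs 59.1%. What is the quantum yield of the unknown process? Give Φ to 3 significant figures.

Φ = 0.337

Photons absorbed by the actinometer: 2.73e-4 / 1.22 = 2.238e-4 mol.
Incident flux: 2.238e-4 / 0.746 = 3.000e-4 einstein.
Absorbed by unknown: 0.591 × 3.000e-4 = 1.773e-4 mol.
Φ(unknown) = 5.98e-5 / 1.773e-4 = 0.337.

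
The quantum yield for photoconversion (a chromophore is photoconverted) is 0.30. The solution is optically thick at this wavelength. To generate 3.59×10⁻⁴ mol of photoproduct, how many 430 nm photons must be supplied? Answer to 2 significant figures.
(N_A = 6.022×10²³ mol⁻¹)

Photons that must be absorbed: 3.59×10⁻⁴ / 0.30 = 0.001197 mol.
Photon count: 0.001197 × 6.022×10²³ = 7.2×10²⁰.

7.2×10²⁰ photons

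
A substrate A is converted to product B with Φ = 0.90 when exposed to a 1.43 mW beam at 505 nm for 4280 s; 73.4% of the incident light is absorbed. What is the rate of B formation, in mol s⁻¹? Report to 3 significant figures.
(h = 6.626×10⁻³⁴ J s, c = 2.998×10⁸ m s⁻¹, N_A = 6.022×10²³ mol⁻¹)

3.99×10⁻⁹ mol s⁻¹

Photon energy at 505 nm: hc/λ = (6.626×10⁻³⁴)(2.998×10⁸)/(505×10⁻⁹) = 3.934×10⁻¹⁹ J.
Energy delivered: (1.43 mW)(4280 s) = 6.120 J.
Photons incident: 6.120 / 3.934×10⁻¹⁹ = 1.556×10¹⁹, i.e. 1.556×10¹⁹/6.022×10²³ = 2.584×10⁻⁵ mol.
Photons absorbed: 0.734 × 2.584×10⁻⁵ = 1.897×10⁻⁵ mol.
Product formed: 0.90 × 1.897×10⁻⁵ = 1.707×10⁻⁵ mol.
Rate: 1.707×10⁻⁵ / 4280 s = 3.99×10⁻⁹ mol s⁻¹.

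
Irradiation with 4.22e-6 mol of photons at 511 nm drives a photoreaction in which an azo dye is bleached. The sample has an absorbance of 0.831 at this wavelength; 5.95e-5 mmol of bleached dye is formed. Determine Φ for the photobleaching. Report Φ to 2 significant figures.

Product: 5.95e-5 mmol = 5.95e-8 mol.
Fraction absorbed: 1 − 10^(−0.831) = 0.8524.
Photons absorbed: 0.8524 × 4.22e-6 = 3.597e-6 mol.
Φ = 5.95e-8 mol / 3.597e-6 mol photons = 0.017.

Φ = 0.017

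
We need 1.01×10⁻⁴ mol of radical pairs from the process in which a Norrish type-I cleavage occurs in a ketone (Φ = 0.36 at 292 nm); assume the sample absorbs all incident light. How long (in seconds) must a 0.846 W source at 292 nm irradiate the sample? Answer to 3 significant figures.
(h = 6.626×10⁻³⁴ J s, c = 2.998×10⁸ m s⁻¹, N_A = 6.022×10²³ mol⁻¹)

Photons that must be absorbed: 1.01×10⁻⁴ / 0.36 = 2.806×10⁻⁴ mol.
Photon energy: hc/λ = 6.803×10⁻¹⁹ J; per mole, 4.097×10⁵ J mol⁻¹.
Energy required: 2.806×10⁻⁴ × 4.097×10⁵ = 115.0 J.
Time: 115.0 J / 0.846 W = 136 s.

t ≈ 136 s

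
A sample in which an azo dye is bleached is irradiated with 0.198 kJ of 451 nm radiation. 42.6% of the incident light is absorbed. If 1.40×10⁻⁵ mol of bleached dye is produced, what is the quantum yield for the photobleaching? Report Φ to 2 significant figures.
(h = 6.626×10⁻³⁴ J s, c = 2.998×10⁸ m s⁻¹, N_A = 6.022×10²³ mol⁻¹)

Φ = 0.044

Photon energy at 451 nm: hc/λ = (6.626×10⁻³⁴)(2.998×10⁸)/(451×10⁻⁹) = 4.405×10⁻¹⁹ J.
Incident energy: 0.198 kJ = 198 J.
Photons incident: 198 / 4.405×10⁻¹⁹ = 4.495×10²⁰, i.e. 4.495×10²⁰/6.022×10²³ = 7.464×10⁻⁴ mol.
Photons absorbed: 0.426 × 7.464×10⁻⁴ = 3.180×10⁻⁴ mol.
Φ = 1.40×10⁻⁵ mol / 3.180×10⁻⁴ mol photons = 0.044.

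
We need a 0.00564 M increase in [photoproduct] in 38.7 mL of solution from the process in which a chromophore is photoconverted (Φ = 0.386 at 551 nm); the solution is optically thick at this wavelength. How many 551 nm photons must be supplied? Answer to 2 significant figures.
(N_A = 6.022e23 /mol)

Product: (0.00564 M)(0.0387 L) = 2.183e-4 mol.
Photons that must be absorbed: 2.183e-4 / 0.386 = 5.655e-4 mol.
Photon count: 5.655e-4 × 6.022e23 = 3.4e20.

3.4e20 photons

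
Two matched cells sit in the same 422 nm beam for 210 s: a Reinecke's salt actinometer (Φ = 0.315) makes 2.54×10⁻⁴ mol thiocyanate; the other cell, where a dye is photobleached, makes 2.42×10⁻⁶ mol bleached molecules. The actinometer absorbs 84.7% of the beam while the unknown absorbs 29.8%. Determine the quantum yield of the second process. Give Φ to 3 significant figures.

Photons absorbed by the actinometer: 2.54×10⁻⁴ / 0.315 = 8.063×10⁻⁴ mol.
Incident flux: 8.063×10⁻⁴ / 0.847 = 9.519×10⁻⁴ einstein.
Absorbed by unknown: 0.298 × 9.519×10⁻⁴ = 2.837×10⁻⁴ mol.
Φ(unknown) = 2.42×10⁻⁶ / 2.837×10⁻⁴ = 0.00853.

Φ = 0.00853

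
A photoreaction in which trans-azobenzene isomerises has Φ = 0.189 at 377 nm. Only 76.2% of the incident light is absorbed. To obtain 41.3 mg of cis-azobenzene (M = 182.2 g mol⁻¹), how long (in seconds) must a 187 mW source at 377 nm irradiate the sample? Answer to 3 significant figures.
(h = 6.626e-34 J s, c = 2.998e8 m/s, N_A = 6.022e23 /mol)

t ≈ 2670 s

Product: 41.3 mg / 182.2 g mol⁻¹ = 2.267e-4 mol.
Photons that must be absorbed: 2.267e-4 / 0.189 = 0.001199 mol.
Incident photons needed: 0.001199 / 0.762 = 0.001573 mol.
Photon energy: hc/λ = 5.269e-19 J; per mole, 3.173e5 J mol⁻¹.
Energy required: 0.001573 × 3.173e5 = 499.1 J.
Time: 499.1 J / 0.187 W = 2670 s.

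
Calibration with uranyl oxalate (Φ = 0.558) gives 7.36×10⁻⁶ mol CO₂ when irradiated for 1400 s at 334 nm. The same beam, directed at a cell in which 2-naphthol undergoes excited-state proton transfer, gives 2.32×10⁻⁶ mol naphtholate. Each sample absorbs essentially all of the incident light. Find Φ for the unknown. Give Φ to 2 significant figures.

Photons absorbed by the actinometer: 7.36×10⁻⁶ / 0.558 = 1.319×10⁻⁵ mol.
Φ(unknown) = 2.32×10⁻⁶ / 1.319×10⁻⁵ = 0.18.

Φ = 0.18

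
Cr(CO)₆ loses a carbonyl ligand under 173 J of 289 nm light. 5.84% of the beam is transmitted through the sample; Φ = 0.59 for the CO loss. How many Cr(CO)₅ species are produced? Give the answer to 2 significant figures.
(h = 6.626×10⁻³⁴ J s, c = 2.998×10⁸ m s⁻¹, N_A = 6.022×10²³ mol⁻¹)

Photon energy at 289 nm: hc/λ = (6.626×10⁻³⁴)(2.998×10⁸)/(289×10⁻⁹) = 6.874×10⁻¹⁹ J.
Photons incident: 173 / 6.874×10⁻¹⁹ = 2.517×10²⁰, i.e. 2.517×10²⁰/6.022×10²³ = 4.180×10⁻⁴ mol.
Fraction absorbed: 1 − 5.84/100 = 0.9416.
Photons absorbed: 0.9416 × 4.180×10⁻⁴ = 3.936×10⁻⁴ mol.
Product: Φ × n_abs = 0.59 × 3.936×10⁻⁴ = 2.322×10⁻⁴ mol.
As a count: 2.322×10⁻⁴ × 6.022×10²³ = 1.4×10²⁰.

1.4×10²⁰ species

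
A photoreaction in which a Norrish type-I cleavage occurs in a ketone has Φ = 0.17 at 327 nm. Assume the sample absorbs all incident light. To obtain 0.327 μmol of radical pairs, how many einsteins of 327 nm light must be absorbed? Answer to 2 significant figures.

Product: 0.327 μmol = 3.27×10⁻⁷ mol.
Photons that must be absorbed: 3.27×10⁻⁷ / 0.17 = 1.924×10⁻⁶ mol.

1.9×10⁻⁶ einstein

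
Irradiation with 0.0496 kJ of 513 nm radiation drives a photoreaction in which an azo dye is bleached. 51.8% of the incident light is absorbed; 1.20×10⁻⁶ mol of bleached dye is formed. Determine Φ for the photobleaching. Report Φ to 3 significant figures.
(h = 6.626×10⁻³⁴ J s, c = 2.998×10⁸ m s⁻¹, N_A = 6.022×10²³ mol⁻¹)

Photon energy at 513 nm: hc/λ = (6.626×10⁻³⁴)(2.998×10⁸)/(513×10⁻⁹) = 3.872×10⁻¹⁹ J.
Incident energy: 0.0496 kJ = 49.6 J.
Photons incident: 49.6 / 3.872×10⁻¹⁹ = 1.281×10²⁰, i.e. 1.281×10²⁰/6.022×10²³ = 2.127×10⁻⁴ mol.
Photons absorbed: 0.518 × 2.127×10⁻⁴ = 1.102×10⁻⁴ mol.
Φ = 1.20×10⁻⁶ mol / 1.102×10⁻⁴ mol photons = 0.0109.

Φ = 0.0109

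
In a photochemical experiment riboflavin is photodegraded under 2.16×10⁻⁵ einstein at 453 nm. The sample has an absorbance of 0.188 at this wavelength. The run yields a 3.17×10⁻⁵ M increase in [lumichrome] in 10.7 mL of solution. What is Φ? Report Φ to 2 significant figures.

Product: (3.17×10⁻⁵ M)(0.0107 L) = 3.392×10⁻⁷ mol.
Fraction absorbed: 1 − 10^(−0.188) = 0.3514.
Photons absorbed: 0.3514 × 2.16×10⁻⁵ = 7.590×10⁻⁶ mol.
Φ = 3.392×10⁻⁷ mol / 7.590×10⁻⁶ mol photons = 0.045.

Φ = 0.045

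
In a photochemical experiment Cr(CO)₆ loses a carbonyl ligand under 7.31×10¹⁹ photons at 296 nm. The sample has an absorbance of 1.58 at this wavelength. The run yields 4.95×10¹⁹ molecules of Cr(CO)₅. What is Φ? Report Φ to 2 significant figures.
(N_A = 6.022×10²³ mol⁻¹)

Φ = 0.70

Product: 4.95×10¹⁹ / 6.022×10²³ = 8.220×10⁻⁵ mol.
Moles of photons: 7.31×10¹⁹ / 6.022×10²³ = 1.214×10⁻⁴ mol.
Fraction absorbed: 1 − 10^(−1.58) = 0.9737.
Photons absorbed: 0.9737 × 1.214×10⁻⁴ = 1.182×10⁻⁴ mol.
Φ = 8.220×10⁻⁵ mol / 1.182×10⁻⁴ mol photons = 0.70.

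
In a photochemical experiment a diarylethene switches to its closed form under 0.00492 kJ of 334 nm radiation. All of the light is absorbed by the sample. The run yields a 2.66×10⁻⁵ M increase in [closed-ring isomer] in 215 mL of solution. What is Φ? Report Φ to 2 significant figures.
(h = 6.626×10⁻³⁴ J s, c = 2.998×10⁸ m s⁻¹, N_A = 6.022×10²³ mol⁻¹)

Product: (2.66×10⁻⁵ M)(0.215 L) = 5.719×10⁻⁶ mol.
Photon energy at 334 nm: hc/λ = (6.626×10⁻³⁴)(2.998×10⁸)/(334×10⁻⁹) = 5.948×10⁻¹⁹ J.
Incident energy: 0.00492 kJ = 4.92 J.
Photons incident: 4.92 / 5.948×10⁻¹⁹ = 8.272×10¹⁸, i.e. 8.272×10¹⁸/6.022×10²³ = 1.374×10⁻⁵ mol.
Φ = 5.719×10⁻⁶ mol / 1.374×10⁻⁵ mol photons = 0.42.

Φ = 0.42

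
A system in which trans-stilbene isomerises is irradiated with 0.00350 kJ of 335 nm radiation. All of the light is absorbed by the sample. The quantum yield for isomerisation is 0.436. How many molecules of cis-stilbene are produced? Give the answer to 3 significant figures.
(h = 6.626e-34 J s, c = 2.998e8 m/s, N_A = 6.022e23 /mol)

2.57e18 molecules

Photon energy at 335 nm: hc/λ = (6.626e-34)(2.998e8)/(335e-9) = 5.930e-19 J.
Incident energy: 0.00350 kJ = 3.50 J.
Photons incident: 3.50 / 5.930e-19 = 5.902e18, i.e. 5.902e18/6.022e23 = 9.801e-6 mol.
Product: Φ × n_abs = 0.436 × 9.801e-6 = 4.273e-6 mol.
As a count: 4.273e-6 × 6.022e23 = 2.57e18.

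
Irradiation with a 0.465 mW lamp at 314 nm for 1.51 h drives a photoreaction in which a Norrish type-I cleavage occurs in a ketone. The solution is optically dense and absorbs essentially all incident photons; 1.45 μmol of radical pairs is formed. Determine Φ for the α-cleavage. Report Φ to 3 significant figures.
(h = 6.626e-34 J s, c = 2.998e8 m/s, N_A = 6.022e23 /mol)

Product: 1.45 μmol = 1.45e-6 mol.
Photon energy at 314 nm: hc/λ = (6.626e-34)(2.998e8)/(314e-9) = 6.326e-19 J.
Energy delivered: (0.465 mW)(5436 s) = 2.528 J.
Photons incident: 2.528 / 6.326e-19 = 3.996e18, i.e. 3.996e18/6.022e23 = 6.636e-6 mol.
Φ = 1.45e-6 mol / 6.636e-6 mol photons = 0.219.

Φ = 0.219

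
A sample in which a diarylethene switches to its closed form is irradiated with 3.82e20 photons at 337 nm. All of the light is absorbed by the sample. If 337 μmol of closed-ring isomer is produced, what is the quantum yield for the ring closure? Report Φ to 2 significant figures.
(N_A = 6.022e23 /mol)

Φ = 0.53

Product: 337 μmol = 3.37e-4 mol.
Moles of photons: 3.82e20 / 6.022e23 = 6.343e-4 mol.
Φ = 3.37e-4 mol / 6.343e-4 mol photons = 0.53.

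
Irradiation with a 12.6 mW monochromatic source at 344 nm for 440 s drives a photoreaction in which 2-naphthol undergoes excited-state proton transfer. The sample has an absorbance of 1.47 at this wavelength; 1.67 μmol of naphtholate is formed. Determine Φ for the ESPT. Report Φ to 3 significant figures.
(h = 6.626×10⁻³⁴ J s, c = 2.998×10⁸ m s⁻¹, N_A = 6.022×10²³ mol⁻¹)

Product: 1.67 μmol = 1.67×10⁻⁶ mol.
Photon energy at 344 nm: hc/λ = (6.626×10⁻³⁴)(2.998×10⁸)/(344×10⁻⁹) = 5.775×10⁻¹⁹ J.
Energy delivered: (12.6 mW)(440 s) = 5.544 J.
Photons incident: 5.544 / 5.775×10⁻¹⁹ = 9.600×10¹⁸, i.e. 9.600×10¹⁸/6.022×10²³ = 1.594×10⁻⁵ mol.
Fraction absorbed: 1 − 10^(−1.47) = 0.9661.
Photons absorbed: 0.9661 × 1.594×10⁻⁵ = 1.540×10⁻⁵ mol.
Φ = 1.67×10⁻⁶ mol / 1.540×10⁻⁵ mol photons = 0.108.

Φ = 0.108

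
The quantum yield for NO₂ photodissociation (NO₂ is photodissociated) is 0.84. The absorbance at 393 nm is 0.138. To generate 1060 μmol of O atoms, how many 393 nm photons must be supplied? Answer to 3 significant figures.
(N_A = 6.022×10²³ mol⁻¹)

Product: 1060 μmol = 0.00106 mol.
Photons that must be absorbed: 0.00106 / 0.84 = 0.001262 mol.
Fraction absorbed: 1 − 10^(−0.138) = 0.2722.
Incident photons needed: 0.001262 / 0.2722 = 0.004636 mol.
Photon count: 0.004636 × 6.022×10²³ = 2.79×10²¹.

2.79×10²¹ photons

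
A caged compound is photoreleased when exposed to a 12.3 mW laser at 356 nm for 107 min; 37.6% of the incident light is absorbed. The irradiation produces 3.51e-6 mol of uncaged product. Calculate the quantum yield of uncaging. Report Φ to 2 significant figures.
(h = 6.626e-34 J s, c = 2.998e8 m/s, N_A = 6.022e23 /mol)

Φ = 0.040

Photon energy at 356 nm: hc/λ = (6.626e-34)(2.998e8)/(356e-9) = 5.580e-19 J.
Energy delivered: (12.3 mW)(6420 s) = 78.97 J.
Photons incident: 78.97 / 5.580e-19 = 1.415e20, i.e. 1.415e20/6.022e23 = 2.350e-4 mol.
Photons absorbed: 0.376 × 2.350e-4 = 8.836e-5 mol.
Φ = 3.51e-6 mol / 8.836e-5 mol photons = 0.040.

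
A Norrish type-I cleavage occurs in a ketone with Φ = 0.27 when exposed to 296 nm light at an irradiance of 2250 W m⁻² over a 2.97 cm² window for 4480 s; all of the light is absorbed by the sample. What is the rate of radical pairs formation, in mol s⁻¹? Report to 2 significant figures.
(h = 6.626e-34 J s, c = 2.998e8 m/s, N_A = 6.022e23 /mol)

4.5e-7 mol s⁻¹

Photon energy at 296 nm: hc/λ = (6.626e-34)(2.998e8)/(296e-9) = 6.711e-19 J.
Energy delivered: (2250 W m⁻²)(2.97e-4 m²)(4480 s) = 2994 J.
Photons incident: 2994 / 6.711e-19 = 4.461e21, i.e. 4.461e21/6.022e23 = 0.007408 mol.
Product formed: 0.27 × 0.007408 = 0.002000 mol.
Rate: 0.002000 / 4480 s = 4.5e-7 mol s⁻¹.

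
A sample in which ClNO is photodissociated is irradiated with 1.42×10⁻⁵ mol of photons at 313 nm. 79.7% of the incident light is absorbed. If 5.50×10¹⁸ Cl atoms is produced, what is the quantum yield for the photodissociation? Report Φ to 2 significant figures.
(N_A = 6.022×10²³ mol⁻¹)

Φ = 0.81

Product: 5.50×10¹⁸ / 6.022×10²³ = 9.133×10⁻⁶ mol.
Photons absorbed: 0.797 × 1.42×10⁻⁵ = 1.132×10⁻⁵ mol.
Φ = 9.133×10⁻⁶ mol / 1.132×10⁻⁵ mol photons = 0.81.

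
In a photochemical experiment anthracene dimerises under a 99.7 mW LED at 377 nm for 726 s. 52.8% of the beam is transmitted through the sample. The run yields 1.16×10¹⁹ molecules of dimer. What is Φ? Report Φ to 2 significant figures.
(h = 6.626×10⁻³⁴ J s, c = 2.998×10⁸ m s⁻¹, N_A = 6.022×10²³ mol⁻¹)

Φ = 0.18

Product: 1.16×10¹⁹ / 6.022×10²³ = 1.926×10⁻⁵ mol.
Photon energy at 377 nm: hc/λ = (6.626×10⁻³⁴)(2.998×10⁸)/(377×10⁻⁹) = 5.269×10⁻¹⁹ J.
Energy delivered: (99.7 mW)(726 s) = 72.38 J.
Photons incident: 72.38 / 5.269×10⁻¹⁹ = 1.374×10²⁰, i.e. 1.374×10²⁰/6.022×10²³ = 2.282×10⁻⁴ mol.
Fraction absorbed: 1 − 52.8/100 = 0.4720.
Photons absorbed: 0.4720 × 2.282×10⁻⁴ = 1.077×10⁻⁴ mol.
Φ = 1.926×10⁻⁵ mol / 1.077×10⁻⁴ mol photons = 0.18.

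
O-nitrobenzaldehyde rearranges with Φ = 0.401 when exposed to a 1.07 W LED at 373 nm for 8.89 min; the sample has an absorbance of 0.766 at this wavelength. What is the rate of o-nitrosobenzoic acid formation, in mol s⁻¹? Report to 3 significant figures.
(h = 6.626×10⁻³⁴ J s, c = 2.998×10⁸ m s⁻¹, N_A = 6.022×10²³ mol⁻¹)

Photon energy at 373 nm: hc/λ = (6.626×10⁻³⁴)(2.998×10⁸)/(373×10⁻⁹) = 5.326×10⁻¹⁹ J.
Energy delivered: (1.07 W)(533.4 s) = 570.7 J.
Photons incident: 570.7 / 5.326×10⁻¹⁹ = 1.072×10²¹, i.e. 1.072×10²¹/6.022×10²³ = 0.001780 mol.
Fraction absorbed: 1 − 10^(−0.766) = 0.8286.
Photons absorbed: 0.8286 × 0.001780 = 0.001475 mol.
Product formed: 0.401 × 0.001475 = 5.915×10⁻⁴ mol.
Rate: 5.915×10⁻⁴ / 533.4 s = 1.11×10⁻⁶ mol s⁻¹.

1.11×10⁻⁶ mol s⁻¹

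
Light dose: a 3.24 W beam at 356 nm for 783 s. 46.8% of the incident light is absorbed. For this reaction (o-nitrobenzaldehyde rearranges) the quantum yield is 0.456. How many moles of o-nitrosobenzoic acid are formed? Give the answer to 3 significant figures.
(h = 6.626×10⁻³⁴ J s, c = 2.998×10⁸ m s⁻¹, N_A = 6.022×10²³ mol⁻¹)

0.00161 mol

Photon energy at 356 nm: hc/λ = (6.626×10⁻³⁴)(2.998×10⁸)/(356×10⁻⁹) = 5.580×10⁻¹⁹ J.
Energy delivered: (3.24 W)(783 s) = 2537 J.
Photons incident: 2537 / 5.580×10⁻¹⁹ = 4.547×10²¹, i.e. 4.547×10²¹/6.022×10²³ = 0.007551 mol.
Photons absorbed: 0.468 × 0.007551 = 0.003534 mol.
Product: Φ × n_abs = 0.456 × 0.003534 = 0.001612 mol.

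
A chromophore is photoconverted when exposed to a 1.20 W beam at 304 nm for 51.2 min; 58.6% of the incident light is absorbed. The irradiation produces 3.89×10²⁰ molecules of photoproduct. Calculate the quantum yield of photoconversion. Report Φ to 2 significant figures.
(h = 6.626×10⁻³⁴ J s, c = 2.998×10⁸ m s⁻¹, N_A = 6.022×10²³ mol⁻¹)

Product: 3.89×10²⁰ / 6.022×10²³ = 6.460×10⁻⁴ mol.
Photon energy at 304 nm: hc/λ = (6.626×10⁻³⁴)(2.998×10⁸)/(304×10⁻⁹) = 6.534×10⁻¹⁹ J.
Energy delivered: (1.20 W)(3072 s) = 3686 J.
Photons incident: 3686 / 6.534×10⁻¹⁹ = 5.641×10²¹, i.e. 5.641×10²¹/6.022×10²³ = 0.009367 mol.
Photons absorbed: 0.586 × 0.009367 = 0.005489 mol.
Φ = 6.460×10⁻⁴ mol / 0.005489 mol photons = 0.12.

Φ = 0.12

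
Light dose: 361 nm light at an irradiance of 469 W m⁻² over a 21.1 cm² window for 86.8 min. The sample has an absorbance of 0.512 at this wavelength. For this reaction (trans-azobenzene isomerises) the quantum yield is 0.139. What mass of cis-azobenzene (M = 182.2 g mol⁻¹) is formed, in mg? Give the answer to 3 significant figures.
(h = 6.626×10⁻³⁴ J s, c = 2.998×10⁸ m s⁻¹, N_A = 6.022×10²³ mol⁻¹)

273 mg

Photon energy at 361 nm: hc/λ = (6.626×10⁻³⁴)(2.998×10⁸)/(361×10⁻⁹) = 5.503×10⁻¹⁹ J.
Energy delivered: (469 W m⁻²)(21.1×10⁻⁴ m²)(5208 s) = 5154 J.
Photons incident: 5154 / 5.503×10⁻¹⁹ = 9.366×10²¹, i.e. 9.366×10²¹/6.022×10²³ = 0.01555 mol.
Fraction absorbed: 1 − 10^(−0.512) = 0.6924.
Photons absorbed: 0.6924 × 0.01555 = 0.01077 mol.
Product: Φ × n_abs = 0.139 × 0.01077 = 0.001497 mol.
Mass: 0.001497 × 182.2 = 0.2728 g = 273 mg.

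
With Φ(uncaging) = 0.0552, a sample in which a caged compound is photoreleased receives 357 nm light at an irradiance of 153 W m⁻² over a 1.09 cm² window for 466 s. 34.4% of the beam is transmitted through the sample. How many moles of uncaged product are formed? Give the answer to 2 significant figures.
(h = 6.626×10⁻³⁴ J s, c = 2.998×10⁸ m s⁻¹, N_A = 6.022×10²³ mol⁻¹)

8.4×10⁻⁷ mol

Photon energy at 357 nm: hc/λ = (6.626×10⁻³⁴)(2.998×10⁸)/(357×10⁻⁹) = 5.564×10⁻¹⁹ J.
Energy delivered: (153 W m⁻²)(1.09×10⁻⁴ m²)(466 s) = 7.771 J.
Photons incident: 7.771 / 5.564×10⁻¹⁹ = 1.397×10¹⁹, i.e. 1.397×10¹⁹/6.022×10²³ = 2.320×10⁻⁵ mol.
Fraction absorbed: 1 − 34.4/100 = 0.6560.
Photons absorbed: 0.6560 × 2.320×10⁻⁵ = 1.522×10⁻⁵ mol.
Product: Φ × n_abs = 0.0552 × 1.522×10⁻⁵ = 8.401×10⁻⁷ mol.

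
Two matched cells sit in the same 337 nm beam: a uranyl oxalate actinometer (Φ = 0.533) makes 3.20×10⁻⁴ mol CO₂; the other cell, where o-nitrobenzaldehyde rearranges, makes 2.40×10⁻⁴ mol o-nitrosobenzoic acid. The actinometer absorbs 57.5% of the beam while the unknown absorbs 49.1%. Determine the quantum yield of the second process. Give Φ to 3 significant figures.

Φ = 0.468

Photons absorbed by the actinometer: 3.20×10⁻⁴ / 0.533 = 6.004×10⁻⁴ mol.
Incident flux: 6.004×10⁻⁴ / 0.575 = 0.001044 einstein.
Absorbed by unknown: 0.491 × 0.001044 = 5.126×10⁻⁴ mol.
Φ(unknown) = 2.40×10⁻⁴ / 5.126×10⁻⁴ = 0.468.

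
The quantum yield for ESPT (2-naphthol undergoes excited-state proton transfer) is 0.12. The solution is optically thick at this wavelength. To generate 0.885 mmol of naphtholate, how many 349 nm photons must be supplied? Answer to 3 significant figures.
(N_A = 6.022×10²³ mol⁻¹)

4.44×10²¹ photons

Product: 0.885 mmol = 8.85×10⁻⁴ mol.
Photons that must be absorbed: 8.85×10⁻⁴ / 0.12 = 0.007375 mol.
Photon count: 0.007375 × 6.022×10²³ = 4.44×10²¹.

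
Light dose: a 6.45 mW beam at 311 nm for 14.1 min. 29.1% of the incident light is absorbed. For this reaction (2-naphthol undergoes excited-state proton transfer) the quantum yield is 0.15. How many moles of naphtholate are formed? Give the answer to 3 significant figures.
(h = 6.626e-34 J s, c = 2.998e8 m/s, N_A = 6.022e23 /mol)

Photon energy at 311 nm: hc/λ = (6.626e-34)(2.998e8)/(311e-9) = 6.387e-19 J.
Energy delivered: (6.45 mW)(846 s) = 5.457 J.
Photons incident: 5.457 / 6.387e-19 = 8.544e18, i.e. 8.544e18/6.022e23 = 1.419e-5 mol.
Photons absorbed: 0.291 × 1.419e-5 = 4.129e-6 mol.
Product: Φ × n_abs = 0.15 × 4.129e-6 = 6.193e-7 mol.

6.19e-7 mol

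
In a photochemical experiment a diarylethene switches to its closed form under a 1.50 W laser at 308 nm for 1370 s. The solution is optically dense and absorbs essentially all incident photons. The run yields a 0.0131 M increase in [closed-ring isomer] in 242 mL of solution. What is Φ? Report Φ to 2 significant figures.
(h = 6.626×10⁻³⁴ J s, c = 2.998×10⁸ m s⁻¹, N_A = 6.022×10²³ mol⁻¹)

Φ = 0.60

Product: (0.0131 M)(0.242 L) = 0.003170 mol.
Photon energy at 308 nm: hc/λ = (6.626×10⁻³⁴)(2.998×10⁸)/(308×10⁻⁹) = 6.450×10⁻¹⁹ J.
Energy delivered: (1.50 W)(1370 s) = 2055 J.
Photons incident: 2055 / 6.450×10⁻¹⁹ = 3.186×10²¹, i.e. 3.186×10²¹/6.022×10²³ = 0.005291 mol.
Φ = 0.003170 mol / 0.005291 mol photons = 0.60.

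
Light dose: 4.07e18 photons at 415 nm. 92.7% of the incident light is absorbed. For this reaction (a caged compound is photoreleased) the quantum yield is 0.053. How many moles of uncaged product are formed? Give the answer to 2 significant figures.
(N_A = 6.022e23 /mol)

3.3e-7 mol

Moles of photons: 4.07e18 / 6.022e23 = 6.759e-6 mol.
Photons absorbed: 0.927 × 6.759e-6 = 6.266e-6 mol.
Product: Φ × n_abs = 0.053 × 6.266e-6 = 3.321e-7 mol.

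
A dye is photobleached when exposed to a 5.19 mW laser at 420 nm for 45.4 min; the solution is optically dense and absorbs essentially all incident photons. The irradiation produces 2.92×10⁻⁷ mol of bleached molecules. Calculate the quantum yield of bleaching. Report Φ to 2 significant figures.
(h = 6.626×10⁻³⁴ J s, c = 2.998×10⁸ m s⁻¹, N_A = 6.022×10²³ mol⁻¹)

Photon energy at 420 nm: hc/λ = (6.626×10⁻³⁴)(2.998×10⁸)/(420×10⁻⁹) = 4.730×10⁻¹⁹ J.
Energy delivered: (5.19 mW)(2724 s) = 14.14 J.
Photons incident: 14.14 / 4.730×10⁻¹⁹ = 2.989×10¹⁹, i.e. 2.989×10¹⁹/6.022×10²³ = 4.963×10⁻⁵ mol.
Φ = 2.92×10⁻⁷ mol / 4.963×10⁻⁵ mol photons = 0.0059.

Φ = 0.0059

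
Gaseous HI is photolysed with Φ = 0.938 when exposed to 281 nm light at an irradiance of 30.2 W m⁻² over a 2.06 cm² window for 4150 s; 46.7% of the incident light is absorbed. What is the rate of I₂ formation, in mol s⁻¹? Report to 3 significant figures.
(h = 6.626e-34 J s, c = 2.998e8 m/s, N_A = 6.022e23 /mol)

Photon energy at 281 nm: hc/λ = (6.626e-34)(2.998e8)/(281e-9) = 7.069e-19 J.
Energy delivered: (30.2 W m⁻²)(2.06e-4 m²)(4150 s) = 25.82 J.
Photons incident: 25.82 / 7.069e-19 = 3.653e19, i.e. 3.653e19/6.022e23 = 6.066e-5 mol.
Photons absorbed: 0.467 × 6.066e-5 = 2.833e-5 mol.
Product formed: 0.938 × 2.833e-5 = 2.657e-5 mol.
Rate: 2.657e-5 / 4150 s = 6.40e-9 mol s⁻¹.

6.40e-9 mol s⁻¹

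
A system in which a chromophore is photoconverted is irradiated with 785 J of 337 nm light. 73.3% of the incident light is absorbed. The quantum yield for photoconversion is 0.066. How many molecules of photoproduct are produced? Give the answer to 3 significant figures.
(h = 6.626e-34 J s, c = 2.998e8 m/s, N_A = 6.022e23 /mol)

Photon energy at 337 nm: hc/λ = (6.626e-34)(2.998e8)/(337e-9) = 5.895e-19 J.
Photons incident: 785 / 5.895e-19 = 1.332e21, i.e. 1.332e21/6.022e23 = 0.002212 mol.
Photons absorbed: 0.733 × 0.002212 = 0.001621 mol.
Product: Φ × n_abs = 0.066 × 0.001621 = 1.070e-4 mol.
As a count: 1.070e-4 × 6.022e23 = 6.44e19.

6.44e19 molecules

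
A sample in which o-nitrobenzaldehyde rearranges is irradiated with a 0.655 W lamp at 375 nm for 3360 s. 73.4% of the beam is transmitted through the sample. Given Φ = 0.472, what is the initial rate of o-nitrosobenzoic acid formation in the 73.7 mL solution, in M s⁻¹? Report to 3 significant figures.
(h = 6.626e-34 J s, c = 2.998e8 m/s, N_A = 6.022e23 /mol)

Photon energy at 375 nm: hc/λ = (6.626e-34)(2.998e8)/(375e-9) = 5.297e-19 J.
Energy delivered: (0.655 W)(3360 s) = 2201 J.
Photons incident: 2201 / 5.297e-19 = 4.155e21, i.e. 4.155e21/6.022e23 = 0.006900 mol.
Fraction absorbed: 1 − 73.4/100 = 0.2660.
Photons absorbed: 0.2660 × 0.006900 = 0.001835 mol.
Product formed: 0.472 × 0.001835 = 8.661e-4 mol.
Rate: 8.661e-4 mol / (3360 s × 0.0737 L) = 3.50e-6 M s⁻¹.

3.50e-6 M s⁻¹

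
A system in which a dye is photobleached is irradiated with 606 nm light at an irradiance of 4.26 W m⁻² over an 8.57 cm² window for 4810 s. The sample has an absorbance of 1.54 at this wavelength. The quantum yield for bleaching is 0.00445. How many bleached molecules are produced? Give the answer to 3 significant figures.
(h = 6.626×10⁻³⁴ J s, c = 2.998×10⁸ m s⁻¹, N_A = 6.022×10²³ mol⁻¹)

2.32×10¹⁷ bleached molecules

Photon energy at 606 nm: hc/λ = (6.626×10⁻³⁴)(2.998×10⁸)/(606×10⁻⁹) = 3.278×10⁻¹⁹ J.
Energy delivered: (4.26 W m⁻²)(8.57×10⁻⁴ m²)(4810 s) = 17.56 J.
Photons incident: 17.56 / 3.278×10⁻¹⁹ = 5.357×10¹⁹, i.e. 5.357×10¹⁹/6.022×10²³ = 8.896×10⁻⁵ mol.
Fraction absorbed: 1 − 10^(−1.54) = 0.9712.
Photons absorbed: 0.9712 × 8.896×10⁻⁵ = 8.640×10⁻⁵ mol.
Product: Φ × n_abs = 0.00445 × 8.640×10⁻⁵ = 3.845×10⁻⁷ mol.
As a count: 3.845×10⁻⁷ × 6.022×10²³ = 2.32×10¹⁷.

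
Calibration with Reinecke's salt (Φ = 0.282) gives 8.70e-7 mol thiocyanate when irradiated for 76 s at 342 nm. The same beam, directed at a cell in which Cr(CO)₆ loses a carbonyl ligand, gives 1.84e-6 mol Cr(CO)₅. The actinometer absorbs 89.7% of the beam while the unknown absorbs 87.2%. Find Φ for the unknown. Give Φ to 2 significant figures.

Photons absorbed by the actinometer: 8.70e-7 / 0.282 = 3.085e-6 mol.
Incident flux: 3.085e-6 / 0.897 = 3.439e-6 einstein.
Absorbed by unknown: 0.872 × 3.439e-6 = 2.999e-6 mol.
Φ(unknown) = 1.84e-6 / 2.999e-6 = 0.61.

Φ = 0.61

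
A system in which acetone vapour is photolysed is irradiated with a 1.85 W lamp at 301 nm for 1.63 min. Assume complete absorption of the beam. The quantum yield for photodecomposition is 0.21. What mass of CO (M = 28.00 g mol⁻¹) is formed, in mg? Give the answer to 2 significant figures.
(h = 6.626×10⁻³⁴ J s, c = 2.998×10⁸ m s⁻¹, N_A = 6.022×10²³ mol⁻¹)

2.7 mg

Photon energy at 301 nm: hc/λ = (6.626×10⁻³⁴)(2.998×10⁸)/(301×10⁻⁹) = 6.600×10⁻¹⁹ J.
Energy delivered: (1.85 W)(97.8 s) = 180.9 J.
Photons incident: 180.9 / 6.600×10⁻¹⁹ = 2.741×10²⁰, i.e. 2.741×10²⁰/6.022×10²³ = 4.552×10⁻⁴ mol.
Product: Φ × n_abs = 0.21 × 4.552×10⁻⁴ = 9.559×10⁻⁵ mol.
Mass: 9.559×10⁻⁵ × 28.00 = 0.002677 g = 2.7 mg.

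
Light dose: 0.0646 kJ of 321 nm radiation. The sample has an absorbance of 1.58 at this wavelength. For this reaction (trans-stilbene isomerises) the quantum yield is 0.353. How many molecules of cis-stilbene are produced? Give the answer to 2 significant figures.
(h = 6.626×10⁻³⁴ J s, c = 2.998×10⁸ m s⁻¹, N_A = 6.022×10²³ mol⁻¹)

3.6×10¹⁹ molecules

Photon energy at 321 nm: hc/λ = (6.626×10⁻³⁴)(2.998×10⁸)/(321×10⁻⁹) = 6.188×10⁻¹⁹ J.
Incident energy: 0.0646 kJ = 64.6 J.
Photons incident: 64.6 / 6.188×10⁻¹⁹ = 1.044×10²⁰, i.e. 1.044×10²⁰/6.022×10²³ = 1.734×10⁻⁴ mol.
Fraction absorbed: 1 − 10^(−1.58) = 0.9737.
Photons absorbed: 0.9737 × 1.734×10⁻⁴ = 1.688×10⁻⁴ mol.
Product: Φ × n_abs = 0.353 × 1.688×10⁻⁴ = 5.959×10⁻⁵ mol.
As a count: 5.959×10⁻⁵ × 6.022×10²³ = 3.6×10¹⁹.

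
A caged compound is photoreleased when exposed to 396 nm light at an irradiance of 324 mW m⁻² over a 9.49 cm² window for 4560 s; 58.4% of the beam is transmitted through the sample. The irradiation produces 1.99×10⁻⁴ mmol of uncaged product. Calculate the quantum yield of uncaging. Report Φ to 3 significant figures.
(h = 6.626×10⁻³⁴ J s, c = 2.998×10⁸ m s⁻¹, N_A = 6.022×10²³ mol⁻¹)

Product: 1.99×10⁻⁴ mmol = 1.99×10⁻⁷ mol.
Photon energy at 396 nm: hc/λ = (6.626×10⁻³⁴)(2.998×10⁸)/(396×10⁻⁹) = 5.016×10⁻¹⁹ J.
Energy delivered: (324 mW m⁻²)(9.49×10⁻⁴ m²)(4560 s) = 1.402 J.
Photons incident: 1.402 / 5.016×10⁻¹⁹ = 2.795×10¹⁸, i.e. 2.795×10¹⁸/6.022×10²³ = 4.641×10⁻⁶ mol.
Fraction absorbed: 1 − 58.4/100 = 0.4160.
Photons absorbed: 0.4160 × 4.641×10⁻⁶ = 1.931×10⁻⁶ mol.
Φ = 1.99×10⁻⁷ mol / 1.931×10⁻⁶ mol photons = 0.103.

Φ = 0.103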